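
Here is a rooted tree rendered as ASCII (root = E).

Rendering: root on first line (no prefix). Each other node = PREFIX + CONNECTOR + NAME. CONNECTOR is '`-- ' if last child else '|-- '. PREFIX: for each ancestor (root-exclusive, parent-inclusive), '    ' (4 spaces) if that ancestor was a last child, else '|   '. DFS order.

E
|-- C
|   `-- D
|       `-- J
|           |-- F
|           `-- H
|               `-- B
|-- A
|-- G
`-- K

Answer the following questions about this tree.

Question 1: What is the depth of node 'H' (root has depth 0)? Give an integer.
Answer: 4

Derivation:
Path from root to H: E -> C -> D -> J -> H
Depth = number of edges = 4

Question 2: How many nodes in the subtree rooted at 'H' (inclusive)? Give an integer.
Answer: 2

Derivation:
Subtree rooted at H contains: B, H
Count = 2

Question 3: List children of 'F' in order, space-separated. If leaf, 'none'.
Node F's children (from adjacency): (leaf)

Answer: none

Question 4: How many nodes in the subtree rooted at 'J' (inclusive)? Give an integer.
Subtree rooted at J contains: B, F, H, J
Count = 4

Answer: 4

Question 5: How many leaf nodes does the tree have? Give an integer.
Leaves (nodes with no children): A, B, F, G, K

Answer: 5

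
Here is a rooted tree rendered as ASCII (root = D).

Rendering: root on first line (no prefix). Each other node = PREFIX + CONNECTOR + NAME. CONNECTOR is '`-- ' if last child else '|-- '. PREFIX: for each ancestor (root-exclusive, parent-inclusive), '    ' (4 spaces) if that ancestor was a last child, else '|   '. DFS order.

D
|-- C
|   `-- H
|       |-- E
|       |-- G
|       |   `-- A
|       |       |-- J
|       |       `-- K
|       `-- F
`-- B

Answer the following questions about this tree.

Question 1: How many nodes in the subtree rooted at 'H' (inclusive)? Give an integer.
Subtree rooted at H contains: A, E, F, G, H, J, K
Count = 7

Answer: 7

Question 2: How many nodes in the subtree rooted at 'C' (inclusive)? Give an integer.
Subtree rooted at C contains: A, C, E, F, G, H, J, K
Count = 8

Answer: 8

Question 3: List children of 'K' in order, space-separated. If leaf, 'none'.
Node K's children (from adjacency): (leaf)

Answer: none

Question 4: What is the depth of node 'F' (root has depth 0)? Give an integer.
Answer: 3

Derivation:
Path from root to F: D -> C -> H -> F
Depth = number of edges = 3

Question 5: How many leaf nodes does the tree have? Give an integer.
Leaves (nodes with no children): B, E, F, J, K

Answer: 5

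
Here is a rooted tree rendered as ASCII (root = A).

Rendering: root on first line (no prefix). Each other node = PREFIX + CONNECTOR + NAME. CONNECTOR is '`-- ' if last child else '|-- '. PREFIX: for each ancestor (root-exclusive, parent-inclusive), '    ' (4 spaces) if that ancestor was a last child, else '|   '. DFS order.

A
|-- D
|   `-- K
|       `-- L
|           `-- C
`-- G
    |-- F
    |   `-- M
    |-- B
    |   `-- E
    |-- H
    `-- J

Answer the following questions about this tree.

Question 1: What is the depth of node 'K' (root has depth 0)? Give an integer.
Path from root to K: A -> D -> K
Depth = number of edges = 2

Answer: 2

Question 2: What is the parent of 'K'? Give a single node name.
Answer: D

Derivation:
Scan adjacency: K appears as child of D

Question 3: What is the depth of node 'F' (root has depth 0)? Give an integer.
Answer: 2

Derivation:
Path from root to F: A -> G -> F
Depth = number of edges = 2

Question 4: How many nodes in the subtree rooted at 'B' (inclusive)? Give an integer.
Answer: 2

Derivation:
Subtree rooted at B contains: B, E
Count = 2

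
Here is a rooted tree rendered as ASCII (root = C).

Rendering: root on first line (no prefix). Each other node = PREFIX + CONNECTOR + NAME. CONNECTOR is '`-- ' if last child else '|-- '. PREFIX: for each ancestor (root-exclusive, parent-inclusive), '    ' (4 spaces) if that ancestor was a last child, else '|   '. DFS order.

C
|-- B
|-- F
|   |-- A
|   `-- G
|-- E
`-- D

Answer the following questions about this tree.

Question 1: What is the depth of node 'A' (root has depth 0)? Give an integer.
Answer: 2

Derivation:
Path from root to A: C -> F -> A
Depth = number of edges = 2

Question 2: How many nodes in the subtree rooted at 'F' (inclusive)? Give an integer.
Subtree rooted at F contains: A, F, G
Count = 3

Answer: 3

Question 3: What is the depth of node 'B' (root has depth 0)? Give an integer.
Answer: 1

Derivation:
Path from root to B: C -> B
Depth = number of edges = 1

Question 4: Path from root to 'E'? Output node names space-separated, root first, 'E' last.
Walk down from root: C -> E

Answer: C E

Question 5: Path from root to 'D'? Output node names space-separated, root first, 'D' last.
Answer: C D

Derivation:
Walk down from root: C -> D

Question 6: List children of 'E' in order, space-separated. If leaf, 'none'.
Answer: none

Derivation:
Node E's children (from adjacency): (leaf)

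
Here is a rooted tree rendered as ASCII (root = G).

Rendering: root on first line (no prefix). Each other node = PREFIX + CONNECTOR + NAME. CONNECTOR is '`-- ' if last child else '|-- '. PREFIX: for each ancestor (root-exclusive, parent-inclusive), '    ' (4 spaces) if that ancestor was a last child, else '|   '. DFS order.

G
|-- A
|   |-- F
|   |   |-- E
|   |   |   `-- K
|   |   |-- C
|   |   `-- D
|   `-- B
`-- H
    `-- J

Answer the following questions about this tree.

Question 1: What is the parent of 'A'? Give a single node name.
Scan adjacency: A appears as child of G

Answer: G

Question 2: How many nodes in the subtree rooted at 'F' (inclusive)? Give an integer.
Answer: 5

Derivation:
Subtree rooted at F contains: C, D, E, F, K
Count = 5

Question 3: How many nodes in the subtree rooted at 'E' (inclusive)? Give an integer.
Answer: 2

Derivation:
Subtree rooted at E contains: E, K
Count = 2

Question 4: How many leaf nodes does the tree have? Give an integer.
Answer: 5

Derivation:
Leaves (nodes with no children): B, C, D, J, K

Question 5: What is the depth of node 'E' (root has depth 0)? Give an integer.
Answer: 3

Derivation:
Path from root to E: G -> A -> F -> E
Depth = number of edges = 3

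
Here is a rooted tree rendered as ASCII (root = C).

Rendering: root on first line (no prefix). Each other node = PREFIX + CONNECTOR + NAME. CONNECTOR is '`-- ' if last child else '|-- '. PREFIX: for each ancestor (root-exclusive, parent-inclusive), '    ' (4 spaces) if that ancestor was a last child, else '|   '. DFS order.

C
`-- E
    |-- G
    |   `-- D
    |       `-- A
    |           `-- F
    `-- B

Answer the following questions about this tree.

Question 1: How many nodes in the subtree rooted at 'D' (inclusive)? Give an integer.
Subtree rooted at D contains: A, D, F
Count = 3

Answer: 3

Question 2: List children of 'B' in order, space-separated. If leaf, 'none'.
Answer: none

Derivation:
Node B's children (from adjacency): (leaf)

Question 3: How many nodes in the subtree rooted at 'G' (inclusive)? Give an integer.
Answer: 4

Derivation:
Subtree rooted at G contains: A, D, F, G
Count = 4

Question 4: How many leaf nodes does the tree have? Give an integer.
Leaves (nodes with no children): B, F

Answer: 2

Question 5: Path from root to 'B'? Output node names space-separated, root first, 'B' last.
Answer: C E B

Derivation:
Walk down from root: C -> E -> B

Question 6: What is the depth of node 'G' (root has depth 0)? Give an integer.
Answer: 2

Derivation:
Path from root to G: C -> E -> G
Depth = number of edges = 2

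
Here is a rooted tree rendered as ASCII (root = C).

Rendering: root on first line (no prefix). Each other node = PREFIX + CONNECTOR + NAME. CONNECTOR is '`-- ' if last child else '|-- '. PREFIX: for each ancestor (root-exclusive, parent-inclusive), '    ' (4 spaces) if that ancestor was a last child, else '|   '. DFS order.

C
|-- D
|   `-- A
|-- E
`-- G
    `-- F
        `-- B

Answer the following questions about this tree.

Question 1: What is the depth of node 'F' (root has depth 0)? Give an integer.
Answer: 2

Derivation:
Path from root to F: C -> G -> F
Depth = number of edges = 2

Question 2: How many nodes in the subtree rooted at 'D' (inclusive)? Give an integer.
Subtree rooted at D contains: A, D
Count = 2

Answer: 2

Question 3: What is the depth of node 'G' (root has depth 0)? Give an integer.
Answer: 1

Derivation:
Path from root to G: C -> G
Depth = number of edges = 1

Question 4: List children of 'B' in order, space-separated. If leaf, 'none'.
Node B's children (from adjacency): (leaf)

Answer: none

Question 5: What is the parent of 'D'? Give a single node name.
Scan adjacency: D appears as child of C

Answer: C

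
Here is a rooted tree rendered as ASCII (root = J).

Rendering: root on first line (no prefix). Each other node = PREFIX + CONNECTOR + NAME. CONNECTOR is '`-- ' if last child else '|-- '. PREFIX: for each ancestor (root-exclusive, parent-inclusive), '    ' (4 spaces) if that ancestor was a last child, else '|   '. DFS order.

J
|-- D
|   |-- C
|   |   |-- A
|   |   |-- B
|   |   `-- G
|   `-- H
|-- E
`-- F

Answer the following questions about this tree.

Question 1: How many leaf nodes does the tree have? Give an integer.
Answer: 6

Derivation:
Leaves (nodes with no children): A, B, E, F, G, H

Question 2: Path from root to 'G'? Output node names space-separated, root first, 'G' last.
Walk down from root: J -> D -> C -> G

Answer: J D C G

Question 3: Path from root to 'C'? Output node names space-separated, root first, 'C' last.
Walk down from root: J -> D -> C

Answer: J D C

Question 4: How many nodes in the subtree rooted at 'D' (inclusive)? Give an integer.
Answer: 6

Derivation:
Subtree rooted at D contains: A, B, C, D, G, H
Count = 6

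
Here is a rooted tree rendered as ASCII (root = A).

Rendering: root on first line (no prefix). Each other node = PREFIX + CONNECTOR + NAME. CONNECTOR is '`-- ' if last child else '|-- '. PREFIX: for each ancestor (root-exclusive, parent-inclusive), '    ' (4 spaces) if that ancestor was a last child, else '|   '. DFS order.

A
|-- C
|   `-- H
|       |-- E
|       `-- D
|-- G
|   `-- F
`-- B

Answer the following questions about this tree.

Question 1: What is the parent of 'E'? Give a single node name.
Scan adjacency: E appears as child of H

Answer: H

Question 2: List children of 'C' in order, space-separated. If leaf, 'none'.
Node C's children (from adjacency): H

Answer: H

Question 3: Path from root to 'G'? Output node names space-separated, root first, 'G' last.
Answer: A G

Derivation:
Walk down from root: A -> G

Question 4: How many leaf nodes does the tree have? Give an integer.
Leaves (nodes with no children): B, D, E, F

Answer: 4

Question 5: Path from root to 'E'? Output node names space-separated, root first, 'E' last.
Walk down from root: A -> C -> H -> E

Answer: A C H E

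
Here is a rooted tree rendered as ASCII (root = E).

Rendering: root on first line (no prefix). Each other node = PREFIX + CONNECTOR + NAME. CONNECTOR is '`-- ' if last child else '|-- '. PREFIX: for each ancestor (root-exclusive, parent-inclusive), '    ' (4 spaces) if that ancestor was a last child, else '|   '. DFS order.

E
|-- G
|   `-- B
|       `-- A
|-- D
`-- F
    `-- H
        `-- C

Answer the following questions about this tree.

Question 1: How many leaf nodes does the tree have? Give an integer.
Leaves (nodes with no children): A, C, D

Answer: 3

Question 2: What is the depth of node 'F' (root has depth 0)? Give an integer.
Answer: 1

Derivation:
Path from root to F: E -> F
Depth = number of edges = 1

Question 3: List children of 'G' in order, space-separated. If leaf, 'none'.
Answer: B

Derivation:
Node G's children (from adjacency): B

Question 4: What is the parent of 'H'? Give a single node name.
Scan adjacency: H appears as child of F

Answer: F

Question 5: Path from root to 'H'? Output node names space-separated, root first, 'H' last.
Walk down from root: E -> F -> H

Answer: E F H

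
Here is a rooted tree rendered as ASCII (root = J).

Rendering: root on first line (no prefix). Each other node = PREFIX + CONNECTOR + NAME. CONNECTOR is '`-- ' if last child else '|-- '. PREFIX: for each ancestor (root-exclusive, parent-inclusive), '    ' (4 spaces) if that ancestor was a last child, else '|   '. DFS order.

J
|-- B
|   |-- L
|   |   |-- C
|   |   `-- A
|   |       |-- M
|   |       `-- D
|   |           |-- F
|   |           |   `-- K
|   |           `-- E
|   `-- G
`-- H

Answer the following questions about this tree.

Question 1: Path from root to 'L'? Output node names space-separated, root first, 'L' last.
Walk down from root: J -> B -> L

Answer: J B L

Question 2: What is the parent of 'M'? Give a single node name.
Scan adjacency: M appears as child of A

Answer: A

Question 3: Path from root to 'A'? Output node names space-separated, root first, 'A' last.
Walk down from root: J -> B -> L -> A

Answer: J B L A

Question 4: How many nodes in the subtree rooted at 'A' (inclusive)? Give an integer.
Answer: 6

Derivation:
Subtree rooted at A contains: A, D, E, F, K, M
Count = 6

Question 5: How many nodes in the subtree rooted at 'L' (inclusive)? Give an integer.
Subtree rooted at L contains: A, C, D, E, F, K, L, M
Count = 8

Answer: 8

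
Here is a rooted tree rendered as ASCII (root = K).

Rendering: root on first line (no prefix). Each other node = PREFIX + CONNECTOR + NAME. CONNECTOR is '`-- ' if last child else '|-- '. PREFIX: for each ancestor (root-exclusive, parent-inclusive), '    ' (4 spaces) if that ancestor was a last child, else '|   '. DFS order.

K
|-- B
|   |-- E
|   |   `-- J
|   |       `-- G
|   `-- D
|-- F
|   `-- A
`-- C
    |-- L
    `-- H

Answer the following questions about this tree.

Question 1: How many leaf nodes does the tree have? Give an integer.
Answer: 5

Derivation:
Leaves (nodes with no children): A, D, G, H, L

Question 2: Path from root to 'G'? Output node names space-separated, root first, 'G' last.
Answer: K B E J G

Derivation:
Walk down from root: K -> B -> E -> J -> G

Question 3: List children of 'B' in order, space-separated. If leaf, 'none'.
Node B's children (from adjacency): E, D

Answer: E D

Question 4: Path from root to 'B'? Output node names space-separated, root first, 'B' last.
Answer: K B

Derivation:
Walk down from root: K -> B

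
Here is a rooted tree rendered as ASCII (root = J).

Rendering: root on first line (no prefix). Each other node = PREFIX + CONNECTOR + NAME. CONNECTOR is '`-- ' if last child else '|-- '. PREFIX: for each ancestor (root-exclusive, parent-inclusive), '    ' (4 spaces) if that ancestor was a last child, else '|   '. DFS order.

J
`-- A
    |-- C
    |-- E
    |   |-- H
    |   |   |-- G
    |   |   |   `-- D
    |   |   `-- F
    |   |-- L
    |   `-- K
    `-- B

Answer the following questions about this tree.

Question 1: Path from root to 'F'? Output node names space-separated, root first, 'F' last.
Walk down from root: J -> A -> E -> H -> F

Answer: J A E H F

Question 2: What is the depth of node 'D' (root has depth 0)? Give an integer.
Path from root to D: J -> A -> E -> H -> G -> D
Depth = number of edges = 5

Answer: 5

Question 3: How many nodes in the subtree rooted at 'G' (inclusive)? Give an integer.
Subtree rooted at G contains: D, G
Count = 2

Answer: 2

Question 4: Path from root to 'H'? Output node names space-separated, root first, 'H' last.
Walk down from root: J -> A -> E -> H

Answer: J A E H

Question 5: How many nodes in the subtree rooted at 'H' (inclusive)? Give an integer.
Answer: 4

Derivation:
Subtree rooted at H contains: D, F, G, H
Count = 4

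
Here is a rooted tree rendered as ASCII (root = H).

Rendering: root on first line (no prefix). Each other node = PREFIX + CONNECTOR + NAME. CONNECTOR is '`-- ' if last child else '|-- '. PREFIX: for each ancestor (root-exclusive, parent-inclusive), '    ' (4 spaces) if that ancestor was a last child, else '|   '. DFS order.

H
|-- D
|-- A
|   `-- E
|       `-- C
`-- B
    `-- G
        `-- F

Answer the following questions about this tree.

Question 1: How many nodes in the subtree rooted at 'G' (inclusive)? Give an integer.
Subtree rooted at G contains: F, G
Count = 2

Answer: 2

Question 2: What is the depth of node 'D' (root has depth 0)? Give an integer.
Answer: 1

Derivation:
Path from root to D: H -> D
Depth = number of edges = 1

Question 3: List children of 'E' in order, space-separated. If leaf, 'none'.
Node E's children (from adjacency): C

Answer: C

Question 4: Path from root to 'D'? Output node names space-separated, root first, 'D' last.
Walk down from root: H -> D

Answer: H D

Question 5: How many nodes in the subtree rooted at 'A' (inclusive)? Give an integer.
Answer: 3

Derivation:
Subtree rooted at A contains: A, C, E
Count = 3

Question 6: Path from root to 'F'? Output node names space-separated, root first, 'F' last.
Walk down from root: H -> B -> G -> F

Answer: H B G F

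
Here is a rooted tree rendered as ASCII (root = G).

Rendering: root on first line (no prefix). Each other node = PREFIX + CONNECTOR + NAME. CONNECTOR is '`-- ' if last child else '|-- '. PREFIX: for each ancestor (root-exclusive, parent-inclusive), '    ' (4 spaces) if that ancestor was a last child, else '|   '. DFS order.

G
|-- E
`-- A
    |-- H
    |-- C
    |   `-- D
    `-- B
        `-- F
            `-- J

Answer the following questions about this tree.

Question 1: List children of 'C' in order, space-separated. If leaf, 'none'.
Answer: D

Derivation:
Node C's children (from adjacency): D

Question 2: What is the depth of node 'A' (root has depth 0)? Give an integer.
Answer: 1

Derivation:
Path from root to A: G -> A
Depth = number of edges = 1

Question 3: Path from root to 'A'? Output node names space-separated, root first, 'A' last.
Walk down from root: G -> A

Answer: G A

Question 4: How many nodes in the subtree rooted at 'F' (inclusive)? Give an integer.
Answer: 2

Derivation:
Subtree rooted at F contains: F, J
Count = 2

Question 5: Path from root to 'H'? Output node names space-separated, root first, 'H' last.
Answer: G A H

Derivation:
Walk down from root: G -> A -> H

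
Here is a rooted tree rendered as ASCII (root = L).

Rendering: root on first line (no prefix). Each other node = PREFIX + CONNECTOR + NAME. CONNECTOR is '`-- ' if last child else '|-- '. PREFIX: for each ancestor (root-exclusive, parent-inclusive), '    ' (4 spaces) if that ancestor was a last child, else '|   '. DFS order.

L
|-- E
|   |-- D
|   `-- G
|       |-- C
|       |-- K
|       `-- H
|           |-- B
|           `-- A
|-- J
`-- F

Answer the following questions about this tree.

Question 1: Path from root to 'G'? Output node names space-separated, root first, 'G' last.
Answer: L E G

Derivation:
Walk down from root: L -> E -> G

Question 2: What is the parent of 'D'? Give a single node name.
Answer: E

Derivation:
Scan adjacency: D appears as child of E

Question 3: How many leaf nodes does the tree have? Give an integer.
Answer: 7

Derivation:
Leaves (nodes with no children): A, B, C, D, F, J, K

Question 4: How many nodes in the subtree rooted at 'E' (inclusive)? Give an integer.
Subtree rooted at E contains: A, B, C, D, E, G, H, K
Count = 8

Answer: 8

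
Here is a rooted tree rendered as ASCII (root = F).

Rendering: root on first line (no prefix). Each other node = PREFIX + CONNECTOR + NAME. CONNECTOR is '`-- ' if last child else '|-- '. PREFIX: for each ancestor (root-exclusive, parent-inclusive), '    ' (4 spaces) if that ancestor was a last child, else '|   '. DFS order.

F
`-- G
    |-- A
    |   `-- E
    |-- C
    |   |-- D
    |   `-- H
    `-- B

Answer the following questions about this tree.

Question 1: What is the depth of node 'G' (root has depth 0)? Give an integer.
Path from root to G: F -> G
Depth = number of edges = 1

Answer: 1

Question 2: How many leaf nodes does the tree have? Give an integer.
Leaves (nodes with no children): B, D, E, H

Answer: 4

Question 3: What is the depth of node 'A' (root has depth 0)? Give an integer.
Path from root to A: F -> G -> A
Depth = number of edges = 2

Answer: 2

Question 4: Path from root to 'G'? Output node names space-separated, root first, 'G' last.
Answer: F G

Derivation:
Walk down from root: F -> G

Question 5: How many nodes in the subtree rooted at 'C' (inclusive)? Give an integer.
Answer: 3

Derivation:
Subtree rooted at C contains: C, D, H
Count = 3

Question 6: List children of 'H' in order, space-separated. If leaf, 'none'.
Answer: none

Derivation:
Node H's children (from adjacency): (leaf)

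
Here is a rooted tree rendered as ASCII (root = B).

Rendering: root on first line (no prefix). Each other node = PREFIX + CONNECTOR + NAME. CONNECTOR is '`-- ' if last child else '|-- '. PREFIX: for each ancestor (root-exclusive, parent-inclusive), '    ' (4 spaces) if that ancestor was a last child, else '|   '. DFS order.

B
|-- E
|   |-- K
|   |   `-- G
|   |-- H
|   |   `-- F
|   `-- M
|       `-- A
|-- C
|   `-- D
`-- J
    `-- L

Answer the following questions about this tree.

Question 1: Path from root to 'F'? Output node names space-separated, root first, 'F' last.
Answer: B E H F

Derivation:
Walk down from root: B -> E -> H -> F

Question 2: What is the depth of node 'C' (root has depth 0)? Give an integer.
Path from root to C: B -> C
Depth = number of edges = 1

Answer: 1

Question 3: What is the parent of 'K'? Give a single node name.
Answer: E

Derivation:
Scan adjacency: K appears as child of E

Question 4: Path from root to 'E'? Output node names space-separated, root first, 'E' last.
Answer: B E

Derivation:
Walk down from root: B -> E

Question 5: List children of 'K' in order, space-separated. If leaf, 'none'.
Answer: G

Derivation:
Node K's children (from adjacency): G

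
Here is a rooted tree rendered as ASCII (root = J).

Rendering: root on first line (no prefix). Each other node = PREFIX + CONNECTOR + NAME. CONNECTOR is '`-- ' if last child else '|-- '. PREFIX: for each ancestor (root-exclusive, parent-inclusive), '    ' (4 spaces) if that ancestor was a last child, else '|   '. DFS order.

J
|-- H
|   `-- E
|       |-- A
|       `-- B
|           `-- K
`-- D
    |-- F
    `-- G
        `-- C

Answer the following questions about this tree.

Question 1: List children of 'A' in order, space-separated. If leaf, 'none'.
Answer: none

Derivation:
Node A's children (from adjacency): (leaf)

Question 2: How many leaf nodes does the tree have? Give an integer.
Leaves (nodes with no children): A, C, F, K

Answer: 4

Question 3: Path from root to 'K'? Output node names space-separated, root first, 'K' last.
Walk down from root: J -> H -> E -> B -> K

Answer: J H E B K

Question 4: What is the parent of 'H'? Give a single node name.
Scan adjacency: H appears as child of J

Answer: J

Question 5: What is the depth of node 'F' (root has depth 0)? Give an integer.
Path from root to F: J -> D -> F
Depth = number of edges = 2

Answer: 2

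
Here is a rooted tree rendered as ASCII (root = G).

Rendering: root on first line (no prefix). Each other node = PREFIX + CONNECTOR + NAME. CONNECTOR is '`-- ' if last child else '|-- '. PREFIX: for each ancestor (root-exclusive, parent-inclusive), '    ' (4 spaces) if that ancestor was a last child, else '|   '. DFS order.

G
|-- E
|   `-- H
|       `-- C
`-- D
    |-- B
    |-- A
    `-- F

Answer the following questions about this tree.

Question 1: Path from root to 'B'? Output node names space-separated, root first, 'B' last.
Answer: G D B

Derivation:
Walk down from root: G -> D -> B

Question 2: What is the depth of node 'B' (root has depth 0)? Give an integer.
Answer: 2

Derivation:
Path from root to B: G -> D -> B
Depth = number of edges = 2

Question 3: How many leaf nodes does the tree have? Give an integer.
Leaves (nodes with no children): A, B, C, F

Answer: 4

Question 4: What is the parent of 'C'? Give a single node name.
Scan adjacency: C appears as child of H

Answer: H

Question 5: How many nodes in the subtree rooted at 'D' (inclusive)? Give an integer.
Subtree rooted at D contains: A, B, D, F
Count = 4

Answer: 4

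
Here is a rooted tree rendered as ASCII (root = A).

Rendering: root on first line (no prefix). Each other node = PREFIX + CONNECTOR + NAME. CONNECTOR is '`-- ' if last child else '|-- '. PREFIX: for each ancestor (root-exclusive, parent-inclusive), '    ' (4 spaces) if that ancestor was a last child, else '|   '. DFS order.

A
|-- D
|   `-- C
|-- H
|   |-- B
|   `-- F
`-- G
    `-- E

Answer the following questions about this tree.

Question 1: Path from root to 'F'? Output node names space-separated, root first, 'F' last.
Walk down from root: A -> H -> F

Answer: A H F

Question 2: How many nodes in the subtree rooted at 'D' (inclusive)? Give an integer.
Subtree rooted at D contains: C, D
Count = 2

Answer: 2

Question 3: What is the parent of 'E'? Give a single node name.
Answer: G

Derivation:
Scan adjacency: E appears as child of G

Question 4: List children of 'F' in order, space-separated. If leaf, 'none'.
Answer: none

Derivation:
Node F's children (from adjacency): (leaf)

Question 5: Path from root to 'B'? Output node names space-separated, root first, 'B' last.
Answer: A H B

Derivation:
Walk down from root: A -> H -> B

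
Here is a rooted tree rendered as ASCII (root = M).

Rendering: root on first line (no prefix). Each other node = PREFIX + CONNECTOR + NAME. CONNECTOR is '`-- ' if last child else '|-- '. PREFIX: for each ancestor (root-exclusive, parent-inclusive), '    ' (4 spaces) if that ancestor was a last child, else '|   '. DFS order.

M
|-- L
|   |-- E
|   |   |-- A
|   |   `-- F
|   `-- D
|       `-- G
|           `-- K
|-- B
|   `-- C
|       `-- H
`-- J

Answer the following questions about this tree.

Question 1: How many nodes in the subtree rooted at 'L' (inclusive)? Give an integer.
Subtree rooted at L contains: A, D, E, F, G, K, L
Count = 7

Answer: 7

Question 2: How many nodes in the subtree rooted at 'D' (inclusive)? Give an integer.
Subtree rooted at D contains: D, G, K
Count = 3

Answer: 3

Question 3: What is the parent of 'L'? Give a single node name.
Answer: M

Derivation:
Scan adjacency: L appears as child of M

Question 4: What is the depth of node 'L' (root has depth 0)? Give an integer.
Path from root to L: M -> L
Depth = number of edges = 1

Answer: 1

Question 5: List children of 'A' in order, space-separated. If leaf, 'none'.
Answer: none

Derivation:
Node A's children (from adjacency): (leaf)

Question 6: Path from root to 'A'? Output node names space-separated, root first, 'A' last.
Walk down from root: M -> L -> E -> A

Answer: M L E A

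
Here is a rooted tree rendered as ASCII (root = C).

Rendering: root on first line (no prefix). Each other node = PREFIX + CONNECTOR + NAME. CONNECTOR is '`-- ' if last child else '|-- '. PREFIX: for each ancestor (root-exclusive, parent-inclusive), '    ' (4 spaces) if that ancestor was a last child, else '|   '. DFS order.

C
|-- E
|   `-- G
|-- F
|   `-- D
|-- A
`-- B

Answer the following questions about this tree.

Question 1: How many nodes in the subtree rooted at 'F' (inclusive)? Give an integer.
Subtree rooted at F contains: D, F
Count = 2

Answer: 2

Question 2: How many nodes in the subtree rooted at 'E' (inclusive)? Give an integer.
Subtree rooted at E contains: E, G
Count = 2

Answer: 2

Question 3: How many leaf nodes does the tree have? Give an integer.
Answer: 4

Derivation:
Leaves (nodes with no children): A, B, D, G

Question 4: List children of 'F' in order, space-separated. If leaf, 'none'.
Answer: D

Derivation:
Node F's children (from adjacency): D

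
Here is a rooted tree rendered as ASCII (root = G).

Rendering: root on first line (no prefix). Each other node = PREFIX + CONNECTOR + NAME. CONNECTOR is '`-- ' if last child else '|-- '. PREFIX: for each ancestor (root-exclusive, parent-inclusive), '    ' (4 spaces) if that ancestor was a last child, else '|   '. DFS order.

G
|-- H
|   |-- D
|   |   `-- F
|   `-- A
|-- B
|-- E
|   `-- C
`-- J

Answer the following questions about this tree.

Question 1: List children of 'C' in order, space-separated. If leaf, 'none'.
Node C's children (from adjacency): (leaf)

Answer: none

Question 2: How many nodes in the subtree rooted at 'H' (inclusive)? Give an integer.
Subtree rooted at H contains: A, D, F, H
Count = 4

Answer: 4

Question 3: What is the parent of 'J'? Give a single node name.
Scan adjacency: J appears as child of G

Answer: G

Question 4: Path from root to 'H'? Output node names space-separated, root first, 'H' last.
Walk down from root: G -> H

Answer: G H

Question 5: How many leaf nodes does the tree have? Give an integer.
Leaves (nodes with no children): A, B, C, F, J

Answer: 5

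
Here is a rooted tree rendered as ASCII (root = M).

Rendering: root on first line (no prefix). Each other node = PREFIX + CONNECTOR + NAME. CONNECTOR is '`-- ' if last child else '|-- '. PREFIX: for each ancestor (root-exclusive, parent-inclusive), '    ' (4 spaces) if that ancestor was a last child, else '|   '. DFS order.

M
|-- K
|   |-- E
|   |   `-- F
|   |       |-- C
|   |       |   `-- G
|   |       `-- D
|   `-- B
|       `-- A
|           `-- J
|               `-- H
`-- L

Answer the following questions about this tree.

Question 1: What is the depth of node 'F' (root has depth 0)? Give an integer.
Path from root to F: M -> K -> E -> F
Depth = number of edges = 3

Answer: 3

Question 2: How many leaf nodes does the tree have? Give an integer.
Leaves (nodes with no children): D, G, H, L

Answer: 4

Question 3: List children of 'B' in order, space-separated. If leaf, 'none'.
Answer: A

Derivation:
Node B's children (from adjacency): A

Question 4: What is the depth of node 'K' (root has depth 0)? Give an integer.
Path from root to K: M -> K
Depth = number of edges = 1

Answer: 1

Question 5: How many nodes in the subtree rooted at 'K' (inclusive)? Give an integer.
Answer: 10

Derivation:
Subtree rooted at K contains: A, B, C, D, E, F, G, H, J, K
Count = 10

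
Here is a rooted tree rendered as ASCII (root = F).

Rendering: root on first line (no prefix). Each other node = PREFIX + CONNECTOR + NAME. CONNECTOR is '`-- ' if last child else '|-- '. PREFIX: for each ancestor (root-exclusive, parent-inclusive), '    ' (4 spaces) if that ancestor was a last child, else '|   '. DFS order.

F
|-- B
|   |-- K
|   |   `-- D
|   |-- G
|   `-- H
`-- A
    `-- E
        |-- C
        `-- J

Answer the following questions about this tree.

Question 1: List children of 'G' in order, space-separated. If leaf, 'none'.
Answer: none

Derivation:
Node G's children (from adjacency): (leaf)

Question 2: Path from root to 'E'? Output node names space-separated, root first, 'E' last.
Walk down from root: F -> A -> E

Answer: F A E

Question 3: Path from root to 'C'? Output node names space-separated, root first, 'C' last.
Walk down from root: F -> A -> E -> C

Answer: F A E C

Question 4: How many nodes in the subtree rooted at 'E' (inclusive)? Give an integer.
Subtree rooted at E contains: C, E, J
Count = 3

Answer: 3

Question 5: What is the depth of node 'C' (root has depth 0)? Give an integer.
Path from root to C: F -> A -> E -> C
Depth = number of edges = 3

Answer: 3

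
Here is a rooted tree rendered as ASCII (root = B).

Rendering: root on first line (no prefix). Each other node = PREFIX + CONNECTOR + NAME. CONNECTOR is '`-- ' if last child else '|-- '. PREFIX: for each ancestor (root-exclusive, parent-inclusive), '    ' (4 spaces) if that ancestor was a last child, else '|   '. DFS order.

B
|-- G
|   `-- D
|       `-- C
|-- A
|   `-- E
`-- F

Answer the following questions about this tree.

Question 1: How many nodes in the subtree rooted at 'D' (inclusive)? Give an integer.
Subtree rooted at D contains: C, D
Count = 2

Answer: 2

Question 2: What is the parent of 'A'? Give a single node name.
Scan adjacency: A appears as child of B

Answer: B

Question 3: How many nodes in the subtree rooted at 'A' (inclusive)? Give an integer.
Answer: 2

Derivation:
Subtree rooted at A contains: A, E
Count = 2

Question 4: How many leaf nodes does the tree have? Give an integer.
Leaves (nodes with no children): C, E, F

Answer: 3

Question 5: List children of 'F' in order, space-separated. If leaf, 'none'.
Node F's children (from adjacency): (leaf)

Answer: none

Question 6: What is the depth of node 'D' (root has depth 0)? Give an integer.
Answer: 2

Derivation:
Path from root to D: B -> G -> D
Depth = number of edges = 2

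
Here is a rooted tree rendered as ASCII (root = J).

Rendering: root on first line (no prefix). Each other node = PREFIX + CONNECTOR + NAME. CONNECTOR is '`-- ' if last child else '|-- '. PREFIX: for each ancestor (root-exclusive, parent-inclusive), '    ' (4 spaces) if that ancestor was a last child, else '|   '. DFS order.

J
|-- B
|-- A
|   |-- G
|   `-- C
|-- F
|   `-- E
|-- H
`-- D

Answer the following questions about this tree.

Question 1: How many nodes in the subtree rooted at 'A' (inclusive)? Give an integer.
Subtree rooted at A contains: A, C, G
Count = 3

Answer: 3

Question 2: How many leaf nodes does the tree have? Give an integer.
Leaves (nodes with no children): B, C, D, E, G, H

Answer: 6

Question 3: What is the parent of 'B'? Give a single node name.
Scan adjacency: B appears as child of J

Answer: J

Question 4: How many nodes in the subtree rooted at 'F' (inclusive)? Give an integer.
Answer: 2

Derivation:
Subtree rooted at F contains: E, F
Count = 2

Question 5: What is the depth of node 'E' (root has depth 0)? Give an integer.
Path from root to E: J -> F -> E
Depth = number of edges = 2

Answer: 2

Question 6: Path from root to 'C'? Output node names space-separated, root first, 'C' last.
Walk down from root: J -> A -> C

Answer: J A C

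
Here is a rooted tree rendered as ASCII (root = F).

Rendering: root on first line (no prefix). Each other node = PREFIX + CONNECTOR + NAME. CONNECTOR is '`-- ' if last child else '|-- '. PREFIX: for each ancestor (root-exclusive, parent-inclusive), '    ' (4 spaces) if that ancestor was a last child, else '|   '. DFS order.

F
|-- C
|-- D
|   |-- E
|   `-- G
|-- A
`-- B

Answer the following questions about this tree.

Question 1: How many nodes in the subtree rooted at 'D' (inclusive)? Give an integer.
Answer: 3

Derivation:
Subtree rooted at D contains: D, E, G
Count = 3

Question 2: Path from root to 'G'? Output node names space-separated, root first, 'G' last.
Answer: F D G

Derivation:
Walk down from root: F -> D -> G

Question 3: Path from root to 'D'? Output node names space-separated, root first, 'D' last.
Walk down from root: F -> D

Answer: F D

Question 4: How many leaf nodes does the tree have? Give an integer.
Leaves (nodes with no children): A, B, C, E, G

Answer: 5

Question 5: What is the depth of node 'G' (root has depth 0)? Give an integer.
Path from root to G: F -> D -> G
Depth = number of edges = 2

Answer: 2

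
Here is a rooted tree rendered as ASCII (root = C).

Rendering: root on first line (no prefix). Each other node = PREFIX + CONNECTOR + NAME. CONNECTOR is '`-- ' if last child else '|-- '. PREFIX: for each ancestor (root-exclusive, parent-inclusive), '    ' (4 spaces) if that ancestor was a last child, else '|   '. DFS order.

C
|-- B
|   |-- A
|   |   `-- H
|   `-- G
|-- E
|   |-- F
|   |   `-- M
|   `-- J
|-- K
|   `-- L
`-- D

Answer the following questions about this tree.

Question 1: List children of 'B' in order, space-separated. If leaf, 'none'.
Node B's children (from adjacency): A, G

Answer: A G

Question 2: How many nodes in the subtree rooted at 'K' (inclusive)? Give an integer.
Subtree rooted at K contains: K, L
Count = 2

Answer: 2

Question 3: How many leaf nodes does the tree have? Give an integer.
Answer: 6

Derivation:
Leaves (nodes with no children): D, G, H, J, L, M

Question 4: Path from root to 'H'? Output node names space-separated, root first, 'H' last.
Answer: C B A H

Derivation:
Walk down from root: C -> B -> A -> H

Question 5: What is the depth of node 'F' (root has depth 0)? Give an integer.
Answer: 2

Derivation:
Path from root to F: C -> E -> F
Depth = number of edges = 2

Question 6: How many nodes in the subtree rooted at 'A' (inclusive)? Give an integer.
Subtree rooted at A contains: A, H
Count = 2

Answer: 2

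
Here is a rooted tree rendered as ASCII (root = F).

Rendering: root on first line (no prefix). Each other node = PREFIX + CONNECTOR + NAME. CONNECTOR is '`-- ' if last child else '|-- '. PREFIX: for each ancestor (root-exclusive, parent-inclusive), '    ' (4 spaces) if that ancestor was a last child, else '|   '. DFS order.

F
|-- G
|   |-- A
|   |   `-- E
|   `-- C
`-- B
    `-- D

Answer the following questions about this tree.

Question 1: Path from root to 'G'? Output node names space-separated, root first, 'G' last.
Walk down from root: F -> G

Answer: F G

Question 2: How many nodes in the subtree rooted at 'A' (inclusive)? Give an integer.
Answer: 2

Derivation:
Subtree rooted at A contains: A, E
Count = 2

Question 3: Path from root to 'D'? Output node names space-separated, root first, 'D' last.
Walk down from root: F -> B -> D

Answer: F B D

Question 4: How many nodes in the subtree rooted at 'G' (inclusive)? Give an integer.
Subtree rooted at G contains: A, C, E, G
Count = 4

Answer: 4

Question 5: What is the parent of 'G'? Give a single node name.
Scan adjacency: G appears as child of F

Answer: F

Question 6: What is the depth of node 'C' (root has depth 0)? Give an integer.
Answer: 2

Derivation:
Path from root to C: F -> G -> C
Depth = number of edges = 2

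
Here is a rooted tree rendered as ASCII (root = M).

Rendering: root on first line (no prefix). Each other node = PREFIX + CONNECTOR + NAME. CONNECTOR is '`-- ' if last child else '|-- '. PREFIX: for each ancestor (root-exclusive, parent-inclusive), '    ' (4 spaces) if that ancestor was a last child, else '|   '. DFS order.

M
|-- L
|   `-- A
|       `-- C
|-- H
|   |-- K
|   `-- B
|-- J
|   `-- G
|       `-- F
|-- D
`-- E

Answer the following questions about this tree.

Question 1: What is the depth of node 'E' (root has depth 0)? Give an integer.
Path from root to E: M -> E
Depth = number of edges = 1

Answer: 1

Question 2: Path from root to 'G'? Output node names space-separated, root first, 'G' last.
Answer: M J G

Derivation:
Walk down from root: M -> J -> G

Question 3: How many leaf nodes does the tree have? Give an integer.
Answer: 6

Derivation:
Leaves (nodes with no children): B, C, D, E, F, K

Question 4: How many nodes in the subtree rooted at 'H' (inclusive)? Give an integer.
Subtree rooted at H contains: B, H, K
Count = 3

Answer: 3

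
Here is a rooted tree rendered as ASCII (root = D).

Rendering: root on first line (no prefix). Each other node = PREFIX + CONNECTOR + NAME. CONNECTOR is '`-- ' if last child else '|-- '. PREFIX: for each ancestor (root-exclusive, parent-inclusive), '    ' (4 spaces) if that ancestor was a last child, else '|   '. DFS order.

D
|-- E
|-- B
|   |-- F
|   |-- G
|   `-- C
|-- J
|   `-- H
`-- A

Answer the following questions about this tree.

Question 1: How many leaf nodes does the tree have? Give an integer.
Leaves (nodes with no children): A, C, E, F, G, H

Answer: 6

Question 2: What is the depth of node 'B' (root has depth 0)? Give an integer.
Answer: 1

Derivation:
Path from root to B: D -> B
Depth = number of edges = 1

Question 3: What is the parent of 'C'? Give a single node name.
Answer: B

Derivation:
Scan adjacency: C appears as child of B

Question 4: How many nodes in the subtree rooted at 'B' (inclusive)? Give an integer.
Subtree rooted at B contains: B, C, F, G
Count = 4

Answer: 4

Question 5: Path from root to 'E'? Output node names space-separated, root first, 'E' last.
Answer: D E

Derivation:
Walk down from root: D -> E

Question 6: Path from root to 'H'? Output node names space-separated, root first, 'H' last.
Answer: D J H

Derivation:
Walk down from root: D -> J -> H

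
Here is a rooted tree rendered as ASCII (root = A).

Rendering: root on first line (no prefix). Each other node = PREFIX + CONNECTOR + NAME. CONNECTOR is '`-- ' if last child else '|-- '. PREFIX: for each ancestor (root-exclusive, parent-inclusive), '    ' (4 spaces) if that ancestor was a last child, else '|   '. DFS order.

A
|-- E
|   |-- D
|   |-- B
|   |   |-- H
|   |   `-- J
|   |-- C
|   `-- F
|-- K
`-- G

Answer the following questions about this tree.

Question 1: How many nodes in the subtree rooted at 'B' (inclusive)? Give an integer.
Subtree rooted at B contains: B, H, J
Count = 3

Answer: 3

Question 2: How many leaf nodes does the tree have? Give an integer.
Answer: 7

Derivation:
Leaves (nodes with no children): C, D, F, G, H, J, K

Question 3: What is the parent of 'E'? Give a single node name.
Answer: A

Derivation:
Scan adjacency: E appears as child of A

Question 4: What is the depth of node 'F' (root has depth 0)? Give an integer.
Answer: 2

Derivation:
Path from root to F: A -> E -> F
Depth = number of edges = 2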